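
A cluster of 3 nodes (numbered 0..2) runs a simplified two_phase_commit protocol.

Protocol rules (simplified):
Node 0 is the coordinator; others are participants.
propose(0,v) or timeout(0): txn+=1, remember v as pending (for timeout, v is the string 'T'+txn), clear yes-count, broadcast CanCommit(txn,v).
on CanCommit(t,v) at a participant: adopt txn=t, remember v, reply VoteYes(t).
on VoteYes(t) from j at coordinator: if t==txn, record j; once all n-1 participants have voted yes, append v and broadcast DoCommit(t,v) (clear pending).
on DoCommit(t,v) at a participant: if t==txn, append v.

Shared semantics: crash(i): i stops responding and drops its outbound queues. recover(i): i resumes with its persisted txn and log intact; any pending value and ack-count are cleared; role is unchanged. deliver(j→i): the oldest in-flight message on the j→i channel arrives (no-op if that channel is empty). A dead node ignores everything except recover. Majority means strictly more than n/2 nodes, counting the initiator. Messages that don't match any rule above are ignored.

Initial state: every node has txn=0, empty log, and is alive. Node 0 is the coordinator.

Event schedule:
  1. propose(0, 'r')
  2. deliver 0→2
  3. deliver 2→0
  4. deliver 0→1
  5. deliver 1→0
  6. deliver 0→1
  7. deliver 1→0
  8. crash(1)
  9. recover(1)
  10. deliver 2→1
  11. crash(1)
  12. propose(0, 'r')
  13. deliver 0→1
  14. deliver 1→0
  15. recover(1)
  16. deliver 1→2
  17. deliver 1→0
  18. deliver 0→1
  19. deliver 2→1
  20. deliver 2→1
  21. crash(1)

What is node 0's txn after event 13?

2

[1] propose(0,'r') → N0(coor t1 [-])
[2] deliver 0→2 → N2(part t1 [-])
[3] deliver 2→0 → ∅
[4] deliver 0→1 → N1(part t1 [-])
[5] deliver 1→0 → N0(coor t1 [r])
[6] deliver 0→1 → N1(part t1 [r])
[7] deliver 1→0 → ∅
[8] crash(1) → N1(✗part t1 [r])
[9] recover(1) → N1(part t1 [r])
[10] deliver 2→1 → ∅
[11] crash(1) → N1(✗part t1 [r])
[12] propose(0,'r') → N0(coor t2 [r])
[13] deliver 0→1 → ∅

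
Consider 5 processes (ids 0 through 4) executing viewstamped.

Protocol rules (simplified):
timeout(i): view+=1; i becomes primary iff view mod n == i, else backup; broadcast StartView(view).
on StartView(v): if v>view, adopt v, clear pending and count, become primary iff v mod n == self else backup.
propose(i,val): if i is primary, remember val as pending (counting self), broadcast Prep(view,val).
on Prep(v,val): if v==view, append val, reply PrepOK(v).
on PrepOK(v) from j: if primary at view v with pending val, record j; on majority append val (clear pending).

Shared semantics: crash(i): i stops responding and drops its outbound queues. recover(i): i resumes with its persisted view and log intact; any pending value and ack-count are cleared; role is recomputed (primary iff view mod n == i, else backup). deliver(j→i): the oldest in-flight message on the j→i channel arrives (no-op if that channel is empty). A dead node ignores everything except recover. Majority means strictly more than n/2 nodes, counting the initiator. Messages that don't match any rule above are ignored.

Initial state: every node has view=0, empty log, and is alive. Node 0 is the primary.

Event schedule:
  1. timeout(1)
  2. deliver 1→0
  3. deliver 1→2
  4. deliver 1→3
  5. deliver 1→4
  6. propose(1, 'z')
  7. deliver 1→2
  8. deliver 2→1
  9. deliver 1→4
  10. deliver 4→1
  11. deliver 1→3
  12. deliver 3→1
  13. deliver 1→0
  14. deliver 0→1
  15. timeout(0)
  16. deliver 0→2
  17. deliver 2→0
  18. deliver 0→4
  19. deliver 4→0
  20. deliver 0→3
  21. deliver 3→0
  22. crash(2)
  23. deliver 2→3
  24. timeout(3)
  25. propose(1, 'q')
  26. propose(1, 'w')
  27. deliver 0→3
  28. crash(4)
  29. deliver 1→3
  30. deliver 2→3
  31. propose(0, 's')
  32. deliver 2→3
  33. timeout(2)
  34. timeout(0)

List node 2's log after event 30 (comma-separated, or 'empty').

z

step 1 timeout(1): 1={prim,v=1,log=-}
step 2 deliver 1→0: 0={back,v=1,log=-}
step 3 deliver 1→2: 2={back,v=1,log=-}
step 4 deliver 1→3: 3={back,v=1,log=-}
step 5 deliver 1→4: 4={back,v=1,log=-}
step 6 propose(1,'z'): —
step 7 deliver 1→2: 2={back,v=1,log=z}
step 8 deliver 2→1: —
step 9 deliver 1→4: 4={back,v=1,log=z}
step 10 deliver 4→1: 1={prim,v=1,log=z}
step 11 deliver 1→3: 3={back,v=1,log=z}
step 12 deliver 3→1: —
step 13 deliver 1→0: 0={back,v=1,log=z}
step 14 deliver 0→1: —
step 15 timeout(0): 0={back,v=2,log=z}
step 16 deliver 0→2: 2={prim,v=2,log=z}
step 17 deliver 2→0: —
step 18 deliver 0→4: 4={back,v=2,log=z}
step 19 deliver 4→0: —
step 20 deliver 0→3: 3={back,v=2,log=z}
step 21 deliver 3→0: —
step 22 crash(2): 2={✗prim,v=2,log=z}
step 23 deliver 2→3: —
step 24 timeout(3): 3={prim,v=3,log=z}
step 25 propose(1,'q'): —
step 26 propose(1,'w'): —
step 27 deliver 0→3: —
step 28 crash(4): 4={✗back,v=2,log=z}
step 29 deliver 1→3: —
step 30 deliver 2→3: —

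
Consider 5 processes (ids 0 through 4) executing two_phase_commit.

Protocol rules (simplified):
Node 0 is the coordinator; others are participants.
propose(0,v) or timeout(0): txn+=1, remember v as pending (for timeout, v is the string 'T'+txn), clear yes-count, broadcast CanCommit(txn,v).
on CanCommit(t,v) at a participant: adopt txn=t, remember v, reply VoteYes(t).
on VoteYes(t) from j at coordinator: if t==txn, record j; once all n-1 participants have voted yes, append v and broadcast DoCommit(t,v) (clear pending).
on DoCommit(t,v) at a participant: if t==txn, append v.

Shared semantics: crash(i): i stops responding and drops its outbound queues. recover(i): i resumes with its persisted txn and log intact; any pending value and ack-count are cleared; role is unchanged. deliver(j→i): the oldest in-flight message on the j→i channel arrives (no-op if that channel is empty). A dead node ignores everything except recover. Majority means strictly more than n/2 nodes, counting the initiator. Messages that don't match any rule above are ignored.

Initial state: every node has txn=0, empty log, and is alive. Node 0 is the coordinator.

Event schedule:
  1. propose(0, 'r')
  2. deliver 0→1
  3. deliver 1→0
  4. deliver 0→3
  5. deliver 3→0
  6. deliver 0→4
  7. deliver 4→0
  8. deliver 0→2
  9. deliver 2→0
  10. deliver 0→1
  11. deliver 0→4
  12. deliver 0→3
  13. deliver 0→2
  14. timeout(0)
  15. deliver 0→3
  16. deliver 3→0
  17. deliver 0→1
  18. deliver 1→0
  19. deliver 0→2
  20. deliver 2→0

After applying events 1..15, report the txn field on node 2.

1

1. propose(0,'r'):  <0:coor t1 ->
2. deliver 0→1:  <1:part t1 ->
3. deliver 1→0:  nop
4. deliver 0→3:  <3:part t1 ->
5. deliver 3→0:  nop
6. deliver 0→4:  <4:part t1 ->
7. deliver 4→0:  nop
8. deliver 0→2:  <2:part t1 ->
9. deliver 2→0:  <0:coor t1 r>
10. deliver 0→1:  <1:part t1 r>
11. deliver 0→4:  <4:part t1 r>
12. deliver 0→3:  <3:part t1 r>
13. deliver 0→2:  <2:part t1 r>
14. timeout(0):  <0:coor t2 r>
15. deliver 0→3:  <3:part t2 r>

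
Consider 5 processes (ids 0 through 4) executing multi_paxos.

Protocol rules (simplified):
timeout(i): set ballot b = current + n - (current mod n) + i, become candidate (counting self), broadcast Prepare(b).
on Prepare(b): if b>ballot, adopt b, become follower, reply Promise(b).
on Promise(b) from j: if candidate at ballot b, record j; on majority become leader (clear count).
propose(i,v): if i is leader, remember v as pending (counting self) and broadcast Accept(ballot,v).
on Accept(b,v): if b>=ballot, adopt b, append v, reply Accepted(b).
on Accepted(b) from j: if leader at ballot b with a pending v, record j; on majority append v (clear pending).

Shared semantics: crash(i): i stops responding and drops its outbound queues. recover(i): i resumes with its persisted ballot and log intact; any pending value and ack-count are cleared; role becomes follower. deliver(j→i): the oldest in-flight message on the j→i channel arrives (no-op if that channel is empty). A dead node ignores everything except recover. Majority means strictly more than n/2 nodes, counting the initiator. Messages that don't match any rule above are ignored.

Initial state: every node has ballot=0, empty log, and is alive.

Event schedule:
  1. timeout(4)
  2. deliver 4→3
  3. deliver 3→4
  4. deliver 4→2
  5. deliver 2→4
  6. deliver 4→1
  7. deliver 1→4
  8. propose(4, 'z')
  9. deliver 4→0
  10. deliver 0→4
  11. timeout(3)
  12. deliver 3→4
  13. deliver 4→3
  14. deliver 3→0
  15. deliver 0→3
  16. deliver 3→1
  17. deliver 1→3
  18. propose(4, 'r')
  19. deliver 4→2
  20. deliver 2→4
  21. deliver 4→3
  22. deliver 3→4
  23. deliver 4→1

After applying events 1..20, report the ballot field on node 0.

13

step 1 timeout(4): 4={cand,b=9,log=-}
step 2 deliver 4→3: 3={foll,b=9,log=-}
step 3 deliver 3→4: —
step 4 deliver 4→2: 2={foll,b=9,log=-}
step 5 deliver 2→4: 4={lead,b=9,log=-}
step 6 deliver 4→1: 1={foll,b=9,log=-}
step 7 deliver 1→4: —
step 8 propose(4,'z'): —
step 9 deliver 4→0: 0={foll,b=9,log=-}
step 10 deliver 0→4: —
step 11 timeout(3): 3={cand,b=13,log=-}
step 12 deliver 3→4: 4={foll,b=13,log=-}
step 13 deliver 4→3: —
step 14 deliver 3→0: 0={foll,b=13,log=-}
step 15 deliver 0→3: —
step 16 deliver 3→1: 1={foll,b=13,log=-}
step 17 deliver 1→3: 3={lead,b=13,log=-}
step 18 propose(4,'r'): —
step 19 deliver 4→2: 2={foll,b=9,log=z}
step 20 deliver 2→4: —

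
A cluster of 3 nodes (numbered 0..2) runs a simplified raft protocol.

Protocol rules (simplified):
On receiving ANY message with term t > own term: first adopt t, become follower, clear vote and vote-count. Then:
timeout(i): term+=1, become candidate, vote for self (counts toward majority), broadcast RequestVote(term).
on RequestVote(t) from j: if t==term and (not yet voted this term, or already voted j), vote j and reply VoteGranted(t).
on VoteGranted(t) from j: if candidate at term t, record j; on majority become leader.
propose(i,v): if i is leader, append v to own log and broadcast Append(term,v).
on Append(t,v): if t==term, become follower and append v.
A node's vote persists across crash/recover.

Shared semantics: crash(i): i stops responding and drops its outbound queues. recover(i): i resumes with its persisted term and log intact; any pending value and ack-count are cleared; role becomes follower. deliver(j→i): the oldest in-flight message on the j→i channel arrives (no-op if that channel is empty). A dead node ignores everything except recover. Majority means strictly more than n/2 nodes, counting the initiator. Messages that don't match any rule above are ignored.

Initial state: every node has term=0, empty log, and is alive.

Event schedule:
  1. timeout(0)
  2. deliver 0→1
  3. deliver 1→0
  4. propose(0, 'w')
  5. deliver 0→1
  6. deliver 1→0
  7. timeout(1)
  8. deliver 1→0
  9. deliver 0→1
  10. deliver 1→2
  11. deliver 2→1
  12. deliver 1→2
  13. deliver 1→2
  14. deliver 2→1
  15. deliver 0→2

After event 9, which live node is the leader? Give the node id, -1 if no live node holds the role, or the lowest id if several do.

1

after 1 — timeout(0): n0:cand/t1/[-]
after 2 — deliver 0→1: n1:foll/t1/[-]
after 3 — deliver 1→0: n0:lead/t1/[-]
after 4 — propose(0,'w'): n0:lead/t1/[w]
after 5 — deliver 0→1: n1:foll/t1/[w]
after 6 — deliver 1→0: ·
after 7 — timeout(1): n1:cand/t2/[w]
after 8 — deliver 1→0: n0:foll/t2/[w]
after 9 — deliver 0→1: n1:lead/t2/[w]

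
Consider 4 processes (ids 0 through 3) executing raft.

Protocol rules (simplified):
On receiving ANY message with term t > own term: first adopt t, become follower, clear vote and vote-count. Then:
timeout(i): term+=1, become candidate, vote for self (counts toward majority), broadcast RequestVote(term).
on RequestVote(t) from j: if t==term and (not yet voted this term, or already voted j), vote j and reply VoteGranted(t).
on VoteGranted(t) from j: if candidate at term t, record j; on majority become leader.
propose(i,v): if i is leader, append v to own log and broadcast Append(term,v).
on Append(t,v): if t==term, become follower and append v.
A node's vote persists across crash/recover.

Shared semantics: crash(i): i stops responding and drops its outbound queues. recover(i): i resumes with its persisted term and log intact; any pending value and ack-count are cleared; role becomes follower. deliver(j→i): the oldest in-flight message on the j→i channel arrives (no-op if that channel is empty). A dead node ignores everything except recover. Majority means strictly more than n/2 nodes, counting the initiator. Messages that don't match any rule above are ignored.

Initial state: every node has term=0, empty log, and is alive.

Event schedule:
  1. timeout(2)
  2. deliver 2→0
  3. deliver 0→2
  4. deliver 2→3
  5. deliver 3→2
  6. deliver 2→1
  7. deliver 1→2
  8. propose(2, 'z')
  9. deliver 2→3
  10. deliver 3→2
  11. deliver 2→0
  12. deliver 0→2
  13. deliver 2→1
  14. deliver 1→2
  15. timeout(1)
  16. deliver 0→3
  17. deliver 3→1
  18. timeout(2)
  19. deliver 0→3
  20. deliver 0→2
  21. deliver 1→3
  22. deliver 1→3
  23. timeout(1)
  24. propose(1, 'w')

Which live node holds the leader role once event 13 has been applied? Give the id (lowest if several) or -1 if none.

2

after 1 — timeout(2): n2:cand/t1/[-]
after 2 — deliver 2→0: n0:foll/t1/[-]
after 3 — deliver 0→2: ·
after 4 — deliver 2→3: n3:foll/t1/[-]
after 5 — deliver 3→2: n2:lead/t1/[-]
after 6 — deliver 2→1: n1:foll/t1/[-]
after 7 — deliver 1→2: ·
after 8 — propose(2,'z'): n2:lead/t1/[z]
after 9 — deliver 2→3: n3:foll/t1/[z]
after 10 — deliver 3→2: ·
after 11 — deliver 2→0: n0:foll/t1/[z]
after 12 — deliver 0→2: ·
after 13 — deliver 2→1: n1:foll/t1/[z]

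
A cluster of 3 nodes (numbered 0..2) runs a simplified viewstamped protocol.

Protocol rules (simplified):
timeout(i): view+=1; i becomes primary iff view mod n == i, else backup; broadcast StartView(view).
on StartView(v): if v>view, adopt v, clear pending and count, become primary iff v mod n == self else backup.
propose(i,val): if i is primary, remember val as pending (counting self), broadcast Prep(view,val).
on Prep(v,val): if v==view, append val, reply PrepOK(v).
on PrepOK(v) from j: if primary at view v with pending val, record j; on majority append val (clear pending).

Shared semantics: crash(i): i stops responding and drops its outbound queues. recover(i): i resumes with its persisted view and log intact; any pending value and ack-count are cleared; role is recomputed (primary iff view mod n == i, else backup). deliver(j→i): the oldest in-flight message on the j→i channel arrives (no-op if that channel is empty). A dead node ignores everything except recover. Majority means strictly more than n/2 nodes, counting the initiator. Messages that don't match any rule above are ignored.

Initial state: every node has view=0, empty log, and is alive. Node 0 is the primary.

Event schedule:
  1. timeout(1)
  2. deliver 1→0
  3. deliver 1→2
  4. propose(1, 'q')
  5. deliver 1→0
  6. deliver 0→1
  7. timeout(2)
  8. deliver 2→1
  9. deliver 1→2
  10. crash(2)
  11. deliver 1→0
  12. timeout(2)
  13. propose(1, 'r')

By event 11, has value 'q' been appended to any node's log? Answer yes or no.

e1 timeout(1): 1[prim,v=1,-]
e2 deliver 1→0: 0[back,v=1,-]
e3 deliver 1→2: 2[back,v=1,-]
e4 propose(1,'q'): ·
e5 deliver 1→0: 0[back,v=1,q]
e6 deliver 0→1: 1[prim,v=1,q]
e7 timeout(2): 2[prim,v=2,-]
e8 deliver 2→1: 1[back,v=2,q]
e9 deliver 1→2: ·
e10 crash(2): 2[✗prim,v=2,-]
e11 deliver 1→0: ·

yes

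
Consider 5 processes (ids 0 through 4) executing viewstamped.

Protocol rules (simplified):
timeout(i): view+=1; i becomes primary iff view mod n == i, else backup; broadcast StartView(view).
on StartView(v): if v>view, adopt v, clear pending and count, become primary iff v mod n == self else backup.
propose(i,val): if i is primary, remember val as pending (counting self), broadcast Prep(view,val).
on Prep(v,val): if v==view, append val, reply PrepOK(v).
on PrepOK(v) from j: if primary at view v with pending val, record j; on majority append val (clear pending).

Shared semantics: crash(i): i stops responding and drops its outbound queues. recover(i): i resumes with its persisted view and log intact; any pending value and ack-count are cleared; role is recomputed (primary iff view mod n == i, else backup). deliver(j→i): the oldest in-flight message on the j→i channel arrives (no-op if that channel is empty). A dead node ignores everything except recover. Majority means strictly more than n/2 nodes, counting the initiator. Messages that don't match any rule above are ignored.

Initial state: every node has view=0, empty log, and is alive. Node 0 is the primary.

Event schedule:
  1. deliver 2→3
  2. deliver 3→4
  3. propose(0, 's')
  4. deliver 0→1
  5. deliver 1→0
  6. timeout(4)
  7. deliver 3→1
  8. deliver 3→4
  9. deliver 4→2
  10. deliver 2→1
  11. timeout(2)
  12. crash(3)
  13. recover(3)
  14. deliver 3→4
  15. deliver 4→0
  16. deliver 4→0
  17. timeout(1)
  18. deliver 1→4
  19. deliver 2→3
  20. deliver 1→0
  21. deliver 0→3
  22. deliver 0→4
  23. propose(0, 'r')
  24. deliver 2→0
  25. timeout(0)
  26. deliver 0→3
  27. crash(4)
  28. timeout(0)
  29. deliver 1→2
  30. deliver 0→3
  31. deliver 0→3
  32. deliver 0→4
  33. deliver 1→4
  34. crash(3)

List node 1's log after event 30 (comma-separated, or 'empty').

s

after 1 — deliver 2→3: ·
after 2 — deliver 3→4: ·
after 3 — propose(0,'s'): ·
after 4 — deliver 0→1: n1:back/v0/[s]
after 5 — deliver 1→0: ·
after 6 — timeout(4): n4:back/v1/[-]
after 7 — deliver 3→1: ·
after 8 — deliver 3→4: ·
after 9 — deliver 4→2: n2:back/v1/[-]
after 10 — deliver 2→1: ·
after 11 — timeout(2): n2:prim/v2/[-]
after 12 — crash(3): n3:✗back/v0/[-]
after 13 — recover(3): n3:back/v0/[-]
after 14 — deliver 3→4: ·
after 15 — deliver 4→0: n0:back/v1/[-]
after 16 — deliver 4→0: ·
after 17 — timeout(1): n1:prim/v1/[s]
after 18 — deliver 1→4: ·
after 19 — deliver 2→3: n3:back/v2/[-]
after 20 — deliver 1→0: ·
after 21 — deliver 0→3: ·
after 22 — deliver 0→4: ·
after 23 — propose(0,'r'): ·
after 24 — deliver 2→0: n0:back/v2/[-]
after 25 — timeout(0): n0:back/v3/[-]
after 26 — deliver 0→3: n3:prim/v3/[-]
after 27 — crash(4): n4:✗back/v1/[-]
after 28 — timeout(0): n0:back/v4/[-]
after 29 — deliver 1→2: ·
after 30 — deliver 0→3: n3:back/v4/[-]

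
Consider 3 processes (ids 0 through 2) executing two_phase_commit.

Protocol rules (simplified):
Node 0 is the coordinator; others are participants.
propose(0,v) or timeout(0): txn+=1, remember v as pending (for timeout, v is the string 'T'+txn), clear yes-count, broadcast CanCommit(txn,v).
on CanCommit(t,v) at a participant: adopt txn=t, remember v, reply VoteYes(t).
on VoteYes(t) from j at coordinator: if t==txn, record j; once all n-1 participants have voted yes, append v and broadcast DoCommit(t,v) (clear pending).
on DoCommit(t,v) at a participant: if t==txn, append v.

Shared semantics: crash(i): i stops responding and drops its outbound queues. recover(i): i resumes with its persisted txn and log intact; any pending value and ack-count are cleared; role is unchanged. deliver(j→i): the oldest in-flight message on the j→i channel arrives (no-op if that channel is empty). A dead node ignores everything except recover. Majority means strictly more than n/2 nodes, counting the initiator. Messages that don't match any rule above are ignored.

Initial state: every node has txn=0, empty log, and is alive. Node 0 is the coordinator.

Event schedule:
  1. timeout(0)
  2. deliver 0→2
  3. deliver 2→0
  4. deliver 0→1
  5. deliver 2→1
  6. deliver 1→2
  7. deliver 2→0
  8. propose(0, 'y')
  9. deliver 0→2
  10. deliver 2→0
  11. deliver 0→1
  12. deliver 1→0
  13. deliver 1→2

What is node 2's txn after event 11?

2

1. timeout(0):  <0:coor t1 ->
2. deliver 0→2:  <2:part t1 ->
3. deliver 2→0:  nop
4. deliver 0→1:  <1:part t1 ->
5. deliver 2→1:  nop
6. deliver 1→2:  nop
7. deliver 2→0:  nop
8. propose(0,'y'):  <0:coor t2 ->
9. deliver 0→2:  <2:part t2 ->
10. deliver 2→0:  nop
11. deliver 0→1:  <1:part t2 ->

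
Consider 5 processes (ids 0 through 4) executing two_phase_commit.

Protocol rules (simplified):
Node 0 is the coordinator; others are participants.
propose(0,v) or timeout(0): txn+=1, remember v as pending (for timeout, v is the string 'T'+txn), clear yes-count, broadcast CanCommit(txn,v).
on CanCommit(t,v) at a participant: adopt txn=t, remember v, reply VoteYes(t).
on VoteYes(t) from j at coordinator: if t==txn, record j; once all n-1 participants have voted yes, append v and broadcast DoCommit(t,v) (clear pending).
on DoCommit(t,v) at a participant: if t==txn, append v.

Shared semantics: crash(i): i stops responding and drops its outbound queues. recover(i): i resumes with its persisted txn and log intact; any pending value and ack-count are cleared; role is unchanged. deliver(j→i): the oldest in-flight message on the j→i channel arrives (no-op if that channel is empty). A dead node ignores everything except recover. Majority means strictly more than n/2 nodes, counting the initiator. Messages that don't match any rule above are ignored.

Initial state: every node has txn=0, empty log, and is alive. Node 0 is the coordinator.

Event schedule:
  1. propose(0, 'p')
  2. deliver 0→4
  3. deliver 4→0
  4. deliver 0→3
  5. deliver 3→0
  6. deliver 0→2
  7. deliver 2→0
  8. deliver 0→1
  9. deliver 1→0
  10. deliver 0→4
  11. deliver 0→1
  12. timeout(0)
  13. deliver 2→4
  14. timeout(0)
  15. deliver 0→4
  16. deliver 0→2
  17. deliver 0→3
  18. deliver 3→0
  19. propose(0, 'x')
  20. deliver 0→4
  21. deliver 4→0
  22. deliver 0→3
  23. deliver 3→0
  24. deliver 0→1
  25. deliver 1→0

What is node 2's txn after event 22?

[1] propose(0,'p') → N0(coor t1 [-])
[2] deliver 0→4 → N4(part t1 [-])
[3] deliver 4→0 → ∅
[4] deliver 0→3 → N3(part t1 [-])
[5] deliver 3→0 → ∅
[6] deliver 0→2 → N2(part t1 [-])
[7] deliver 2→0 → ∅
[8] deliver 0→1 → N1(part t1 [-])
[9] deliver 1→0 → N0(coor t1 [p])
[10] deliver 0→4 → N4(part t1 [p])
[11] deliver 0→1 → N1(part t1 [p])
[12] timeout(0) → N0(coor t2 [p])
[13] deliver 2→4 → ∅
[14] timeout(0) → N0(coor t3 [p])
[15] deliver 0→4 → N4(part t2 [p])
[16] deliver 0→2 → N2(part t1 [p])
[17] deliver 0→3 → N3(part t1 [p])
[18] deliver 3→0 → ∅
[19] propose(0,'x') → N0(coor t4 [p])
[20] deliver 0→4 → N4(part t3 [p])
[21] deliver 4→0 → ∅
[22] deliver 0→3 → N3(part t2 [p])

1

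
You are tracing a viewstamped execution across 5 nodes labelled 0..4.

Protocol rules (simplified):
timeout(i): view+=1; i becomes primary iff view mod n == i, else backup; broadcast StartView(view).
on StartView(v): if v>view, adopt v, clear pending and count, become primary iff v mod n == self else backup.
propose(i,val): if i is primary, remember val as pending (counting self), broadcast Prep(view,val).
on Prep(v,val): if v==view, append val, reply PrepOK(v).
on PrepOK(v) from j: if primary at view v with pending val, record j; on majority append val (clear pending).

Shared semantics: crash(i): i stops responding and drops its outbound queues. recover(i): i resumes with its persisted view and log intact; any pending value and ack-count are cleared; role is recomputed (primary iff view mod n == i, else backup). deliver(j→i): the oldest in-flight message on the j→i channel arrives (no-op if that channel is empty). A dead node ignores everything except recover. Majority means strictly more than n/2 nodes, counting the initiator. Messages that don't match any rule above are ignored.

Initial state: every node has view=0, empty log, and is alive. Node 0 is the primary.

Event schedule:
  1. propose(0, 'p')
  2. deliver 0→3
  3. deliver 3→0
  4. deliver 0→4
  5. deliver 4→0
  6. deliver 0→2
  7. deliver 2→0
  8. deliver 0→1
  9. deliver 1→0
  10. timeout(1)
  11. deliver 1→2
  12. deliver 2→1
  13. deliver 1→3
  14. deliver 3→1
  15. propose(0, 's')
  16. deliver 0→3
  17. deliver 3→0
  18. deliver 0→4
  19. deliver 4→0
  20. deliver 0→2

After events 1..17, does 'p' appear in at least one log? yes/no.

yes

e1 propose(0,'p'): ·
e2 deliver 0→3: 3[back,v=0,p]
e3 deliver 3→0: ·
e4 deliver 0→4: 4[back,v=0,p]
e5 deliver 4→0: 0[prim,v=0,p]
e6 deliver 0→2: 2[back,v=0,p]
e7 deliver 2→0: ·
e8 deliver 0→1: 1[back,v=0,p]
e9 deliver 1→0: ·
e10 timeout(1): 1[prim,v=1,p]
e11 deliver 1→2: 2[back,v=1,p]
e12 deliver 2→1: ·
e13 deliver 1→3: 3[back,v=1,p]
e14 deliver 3→1: ·
e15 propose(0,'s'): ·
e16 deliver 0→3: ·
e17 deliver 3→0: ·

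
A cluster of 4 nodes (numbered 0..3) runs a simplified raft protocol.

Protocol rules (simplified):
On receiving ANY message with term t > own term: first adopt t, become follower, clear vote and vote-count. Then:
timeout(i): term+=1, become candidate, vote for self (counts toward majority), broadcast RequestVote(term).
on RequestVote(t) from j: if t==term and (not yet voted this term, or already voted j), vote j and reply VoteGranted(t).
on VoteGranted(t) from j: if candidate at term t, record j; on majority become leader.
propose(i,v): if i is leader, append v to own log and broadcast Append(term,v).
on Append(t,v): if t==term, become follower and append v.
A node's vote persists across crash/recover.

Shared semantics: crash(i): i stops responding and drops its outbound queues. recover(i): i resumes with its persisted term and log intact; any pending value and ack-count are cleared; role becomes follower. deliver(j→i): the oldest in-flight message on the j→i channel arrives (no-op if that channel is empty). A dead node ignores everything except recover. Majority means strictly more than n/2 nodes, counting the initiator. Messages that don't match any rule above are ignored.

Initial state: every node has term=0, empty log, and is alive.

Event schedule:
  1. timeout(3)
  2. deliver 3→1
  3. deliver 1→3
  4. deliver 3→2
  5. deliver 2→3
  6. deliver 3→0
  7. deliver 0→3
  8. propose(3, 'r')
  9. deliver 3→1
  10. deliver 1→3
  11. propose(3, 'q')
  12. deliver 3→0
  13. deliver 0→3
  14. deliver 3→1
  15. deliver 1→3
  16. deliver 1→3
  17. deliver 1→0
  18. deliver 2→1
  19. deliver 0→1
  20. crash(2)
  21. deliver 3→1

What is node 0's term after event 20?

after 1 — timeout(3): n3:cand/t1/[-]
after 2 — deliver 3→1: n1:foll/t1/[-]
after 3 — deliver 1→3: ·
after 4 — deliver 3→2: n2:foll/t1/[-]
after 5 — deliver 2→3: n3:lead/t1/[-]
after 6 — deliver 3→0: n0:foll/t1/[-]
after 7 — deliver 0→3: ·
after 8 — propose(3,'r'): n3:lead/t1/[r]
after 9 — deliver 3→1: n1:foll/t1/[r]
after 10 — deliver 1→3: ·
after 11 — propose(3,'q'): n3:lead/t1/[r,q]
after 12 — deliver 3→0: n0:foll/t1/[r]
after 13 — deliver 0→3: ·
after 14 — deliver 3→1: n1:foll/t1/[r,q]
after 15 — deliver 1→3: ·
after 16 — deliver 1→3: ·
after 17 — deliver 1→0: ·
after 18 — deliver 2→1: ·
after 19 — deliver 0→1: ·
after 20 — crash(2): n2:✗foll/t1/[-]

1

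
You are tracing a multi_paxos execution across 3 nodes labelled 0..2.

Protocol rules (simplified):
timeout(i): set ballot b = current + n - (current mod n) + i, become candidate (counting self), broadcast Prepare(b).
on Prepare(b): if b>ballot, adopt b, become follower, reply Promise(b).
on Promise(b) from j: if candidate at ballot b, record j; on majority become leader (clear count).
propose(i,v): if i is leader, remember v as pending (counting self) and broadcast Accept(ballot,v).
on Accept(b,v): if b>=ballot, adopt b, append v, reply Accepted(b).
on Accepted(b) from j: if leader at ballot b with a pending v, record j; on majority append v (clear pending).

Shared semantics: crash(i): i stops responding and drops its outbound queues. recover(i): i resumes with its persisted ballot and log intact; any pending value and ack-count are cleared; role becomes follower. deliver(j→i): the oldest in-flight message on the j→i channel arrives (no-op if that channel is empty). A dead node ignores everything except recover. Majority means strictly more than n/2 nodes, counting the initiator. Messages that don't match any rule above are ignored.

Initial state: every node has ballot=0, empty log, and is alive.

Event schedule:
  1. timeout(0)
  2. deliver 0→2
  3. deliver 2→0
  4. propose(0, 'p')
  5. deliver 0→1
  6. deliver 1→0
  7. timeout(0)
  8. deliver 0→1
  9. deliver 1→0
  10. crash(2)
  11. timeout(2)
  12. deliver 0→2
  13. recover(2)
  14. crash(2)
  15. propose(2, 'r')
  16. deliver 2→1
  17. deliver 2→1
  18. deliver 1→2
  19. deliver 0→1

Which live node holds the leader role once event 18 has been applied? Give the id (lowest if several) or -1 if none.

e1 timeout(0): 0[cand,b=3,-]
e2 deliver 0→2: 2[foll,b=3,-]
e3 deliver 2→0: 0[lead,b=3,-]
e4 propose(0,'p'): ·
e5 deliver 0→1: 1[foll,b=3,-]
e6 deliver 1→0: ·
e7 timeout(0): 0[cand,b=6,-]
e8 deliver 0→1: 1[foll,b=3,p]
e9 deliver 1→0: ·
e10 crash(2): 2[✗foll,b=3,-]
e11 timeout(2): ·
e12 deliver 0→2: ·
e13 recover(2): 2[foll,b=3,-]
e14 crash(2): 2[✗foll,b=3,-]
e15 propose(2,'r'): ·
e16 deliver 2→1: ·
e17 deliver 2→1: ·
e18 deliver 1→2: ·

-1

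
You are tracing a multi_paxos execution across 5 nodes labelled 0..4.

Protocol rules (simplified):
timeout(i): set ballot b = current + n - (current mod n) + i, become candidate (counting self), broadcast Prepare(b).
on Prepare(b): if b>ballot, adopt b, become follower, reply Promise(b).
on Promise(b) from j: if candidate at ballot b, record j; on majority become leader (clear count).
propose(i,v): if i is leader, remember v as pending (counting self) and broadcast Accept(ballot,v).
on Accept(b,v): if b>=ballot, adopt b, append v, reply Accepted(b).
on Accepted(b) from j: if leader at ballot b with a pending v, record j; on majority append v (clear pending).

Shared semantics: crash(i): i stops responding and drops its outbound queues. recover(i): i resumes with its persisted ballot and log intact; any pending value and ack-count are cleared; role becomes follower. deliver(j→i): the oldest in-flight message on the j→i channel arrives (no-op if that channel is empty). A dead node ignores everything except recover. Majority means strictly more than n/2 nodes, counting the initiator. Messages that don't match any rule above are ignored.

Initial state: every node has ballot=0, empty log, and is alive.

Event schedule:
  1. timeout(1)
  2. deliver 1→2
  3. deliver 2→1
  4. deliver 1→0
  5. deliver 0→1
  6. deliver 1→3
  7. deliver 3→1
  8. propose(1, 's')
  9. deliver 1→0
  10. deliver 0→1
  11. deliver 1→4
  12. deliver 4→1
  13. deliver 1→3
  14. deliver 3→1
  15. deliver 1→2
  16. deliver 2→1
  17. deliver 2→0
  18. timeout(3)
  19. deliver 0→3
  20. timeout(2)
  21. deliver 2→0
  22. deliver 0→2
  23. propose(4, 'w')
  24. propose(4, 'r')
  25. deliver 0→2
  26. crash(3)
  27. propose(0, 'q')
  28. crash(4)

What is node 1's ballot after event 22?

step 1 timeout(1): 1={cand,b=6,log=-}
step 2 deliver 1→2: 2={foll,b=6,log=-}
step 3 deliver 2→1: —
step 4 deliver 1→0: 0={foll,b=6,log=-}
step 5 deliver 0→1: 1={lead,b=6,log=-}
step 6 deliver 1→3: 3={foll,b=6,log=-}
step 7 deliver 3→1: —
step 8 propose(1,'s'): —
step 9 deliver 1→0: 0={foll,b=6,log=s}
step 10 deliver 0→1: —
step 11 deliver 1→4: 4={foll,b=6,log=-}
step 12 deliver 4→1: —
step 13 deliver 1→3: 3={foll,b=6,log=s}
step 14 deliver 3→1: 1={lead,b=6,log=s}
step 15 deliver 1→2: 2={foll,b=6,log=s}
step 16 deliver 2→1: —
step 17 deliver 2→0: —
step 18 timeout(3): 3={cand,b=13,log=s}
step 19 deliver 0→3: —
step 20 timeout(2): 2={cand,b=12,log=s}
step 21 deliver 2→0: 0={foll,b=12,log=s}
step 22 deliver 0→2: —

6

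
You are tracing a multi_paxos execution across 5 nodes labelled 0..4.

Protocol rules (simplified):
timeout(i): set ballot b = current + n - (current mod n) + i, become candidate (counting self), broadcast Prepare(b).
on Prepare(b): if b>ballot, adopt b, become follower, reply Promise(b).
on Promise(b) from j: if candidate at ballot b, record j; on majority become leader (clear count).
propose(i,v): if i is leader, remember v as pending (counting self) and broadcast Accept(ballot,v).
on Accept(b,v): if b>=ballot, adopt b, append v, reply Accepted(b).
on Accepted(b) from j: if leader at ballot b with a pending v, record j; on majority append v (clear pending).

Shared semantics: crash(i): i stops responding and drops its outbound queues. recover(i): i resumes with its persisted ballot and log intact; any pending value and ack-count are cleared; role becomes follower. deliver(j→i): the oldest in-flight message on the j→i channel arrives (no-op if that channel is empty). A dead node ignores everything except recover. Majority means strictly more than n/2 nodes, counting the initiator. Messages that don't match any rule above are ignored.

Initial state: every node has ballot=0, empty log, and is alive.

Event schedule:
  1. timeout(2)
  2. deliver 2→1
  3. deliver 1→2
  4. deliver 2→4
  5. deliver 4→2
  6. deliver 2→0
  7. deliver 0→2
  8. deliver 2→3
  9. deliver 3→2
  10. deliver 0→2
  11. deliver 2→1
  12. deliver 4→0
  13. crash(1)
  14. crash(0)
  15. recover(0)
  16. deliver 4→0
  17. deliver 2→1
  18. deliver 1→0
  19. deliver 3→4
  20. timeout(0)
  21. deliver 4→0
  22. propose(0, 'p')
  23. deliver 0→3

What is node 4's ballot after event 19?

7

e1 timeout(2): 2[cand,b=7,-]
e2 deliver 2→1: 1[foll,b=7,-]
e3 deliver 1→2: ·
e4 deliver 2→4: 4[foll,b=7,-]
e5 deliver 4→2: 2[lead,b=7,-]
e6 deliver 2→0: 0[foll,b=7,-]
e7 deliver 0→2: ·
e8 deliver 2→3: 3[foll,b=7,-]
e9 deliver 3→2: ·
e10 deliver 0→2: ·
e11 deliver 2→1: ·
e12 deliver 4→0: ·
e13 crash(1): 1[✗foll,b=7,-]
e14 crash(0): 0[✗foll,b=7,-]
e15 recover(0): 0[foll,b=7,-]
e16 deliver 4→0: ·
e17 deliver 2→1: ·
e18 deliver 1→0: ·
e19 deliver 3→4: ·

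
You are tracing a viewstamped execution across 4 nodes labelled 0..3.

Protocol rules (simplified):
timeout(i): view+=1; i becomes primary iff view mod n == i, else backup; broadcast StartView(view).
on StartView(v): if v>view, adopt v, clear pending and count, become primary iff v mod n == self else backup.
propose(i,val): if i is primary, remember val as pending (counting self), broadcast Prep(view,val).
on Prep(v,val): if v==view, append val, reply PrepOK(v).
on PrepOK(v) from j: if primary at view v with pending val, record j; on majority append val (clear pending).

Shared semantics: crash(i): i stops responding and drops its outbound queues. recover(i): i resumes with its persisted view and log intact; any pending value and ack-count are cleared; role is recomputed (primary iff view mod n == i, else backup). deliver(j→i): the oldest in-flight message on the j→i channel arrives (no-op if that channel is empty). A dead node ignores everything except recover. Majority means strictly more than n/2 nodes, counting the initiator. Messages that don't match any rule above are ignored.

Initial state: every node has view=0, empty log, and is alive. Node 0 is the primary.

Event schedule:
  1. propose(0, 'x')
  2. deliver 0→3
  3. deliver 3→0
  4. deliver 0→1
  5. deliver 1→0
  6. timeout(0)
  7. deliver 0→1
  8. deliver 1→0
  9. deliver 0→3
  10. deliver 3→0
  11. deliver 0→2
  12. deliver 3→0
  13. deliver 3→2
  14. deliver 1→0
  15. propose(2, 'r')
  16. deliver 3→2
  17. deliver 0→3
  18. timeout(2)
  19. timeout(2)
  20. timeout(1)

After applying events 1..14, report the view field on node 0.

1. propose(0,'x'):  nop
2. deliver 0→3:  <3:back v0 x>
3. deliver 3→0:  nop
4. deliver 0→1:  <1:back v0 x>
5. deliver 1→0:  <0:prim v0 x>
6. timeout(0):  <0:back v1 x>
7. deliver 0→1:  <1:prim v1 x>
8. deliver 1→0:  nop
9. deliver 0→3:  <3:back v1 x>
10. deliver 3→0:  nop
11. deliver 0→2:  <2:back v0 x>
12. deliver 3→0:  nop
13. deliver 3→2:  nop
14. deliver 1→0:  nop

1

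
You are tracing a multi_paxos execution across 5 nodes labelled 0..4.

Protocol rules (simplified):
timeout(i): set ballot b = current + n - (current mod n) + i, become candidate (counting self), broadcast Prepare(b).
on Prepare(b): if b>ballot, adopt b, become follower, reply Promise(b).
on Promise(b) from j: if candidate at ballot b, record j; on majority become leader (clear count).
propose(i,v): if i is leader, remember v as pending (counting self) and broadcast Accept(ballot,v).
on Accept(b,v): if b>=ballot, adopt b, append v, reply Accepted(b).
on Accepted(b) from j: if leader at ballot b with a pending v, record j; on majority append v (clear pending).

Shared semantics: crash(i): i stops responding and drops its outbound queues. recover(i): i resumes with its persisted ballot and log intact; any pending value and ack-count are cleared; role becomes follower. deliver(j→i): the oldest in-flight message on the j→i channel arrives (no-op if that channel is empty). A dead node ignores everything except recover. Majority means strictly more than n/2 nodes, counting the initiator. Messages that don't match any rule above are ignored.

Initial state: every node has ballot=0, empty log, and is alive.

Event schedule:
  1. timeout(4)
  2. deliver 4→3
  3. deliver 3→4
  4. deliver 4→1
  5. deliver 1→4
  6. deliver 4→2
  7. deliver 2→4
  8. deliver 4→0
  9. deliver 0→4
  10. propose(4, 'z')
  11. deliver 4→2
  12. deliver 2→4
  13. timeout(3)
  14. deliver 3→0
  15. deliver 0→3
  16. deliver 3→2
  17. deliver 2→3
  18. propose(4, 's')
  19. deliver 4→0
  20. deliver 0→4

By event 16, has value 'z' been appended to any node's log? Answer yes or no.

yes

1. timeout(4):  <4:cand b9 ->
2. deliver 4→3:  <3:foll b9 ->
3. deliver 3→4:  nop
4. deliver 4→1:  <1:foll b9 ->
5. deliver 1→4:  <4:lead b9 ->
6. deliver 4→2:  <2:foll b9 ->
7. deliver 2→4:  nop
8. deliver 4→0:  <0:foll b9 ->
9. deliver 0→4:  nop
10. propose(4,'z'):  nop
11. deliver 4→2:  <2:foll b9 z>
12. deliver 2→4:  nop
13. timeout(3):  <3:cand b13 ->
14. deliver 3→0:  <0:foll b13 ->
15. deliver 0→3:  nop
16. deliver 3→2:  <2:foll b13 z>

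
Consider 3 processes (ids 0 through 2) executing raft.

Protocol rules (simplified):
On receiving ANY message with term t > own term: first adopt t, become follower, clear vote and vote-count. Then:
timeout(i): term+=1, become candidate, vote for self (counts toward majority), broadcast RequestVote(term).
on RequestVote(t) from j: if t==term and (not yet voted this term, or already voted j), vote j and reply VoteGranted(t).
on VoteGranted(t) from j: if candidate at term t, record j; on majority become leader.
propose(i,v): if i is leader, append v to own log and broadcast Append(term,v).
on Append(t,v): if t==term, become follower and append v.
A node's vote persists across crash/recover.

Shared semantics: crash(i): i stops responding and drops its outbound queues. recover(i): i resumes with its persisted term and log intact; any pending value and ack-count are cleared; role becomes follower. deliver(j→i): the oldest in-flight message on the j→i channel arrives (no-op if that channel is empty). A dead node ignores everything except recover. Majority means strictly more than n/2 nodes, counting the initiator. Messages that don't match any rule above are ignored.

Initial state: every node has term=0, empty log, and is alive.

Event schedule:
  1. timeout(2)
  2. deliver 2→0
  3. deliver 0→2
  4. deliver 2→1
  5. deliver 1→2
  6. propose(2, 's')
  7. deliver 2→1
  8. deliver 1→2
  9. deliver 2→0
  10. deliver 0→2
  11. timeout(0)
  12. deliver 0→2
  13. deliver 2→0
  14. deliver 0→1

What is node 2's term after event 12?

[1] timeout(2) → N2(cand t1 [-])
[2] deliver 2→0 → N0(foll t1 [-])
[3] deliver 0→2 → N2(lead t1 [-])
[4] deliver 2→1 → N1(foll t1 [-])
[5] deliver 1→2 → ∅
[6] propose(2,'s') → N2(lead t1 [s])
[7] deliver 2→1 → N1(foll t1 [s])
[8] deliver 1→2 → ∅
[9] deliver 2→0 → N0(foll t1 [s])
[10] deliver 0→2 → ∅
[11] timeout(0) → N0(cand t2 [s])
[12] deliver 0→2 → N2(foll t2 [s])

2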